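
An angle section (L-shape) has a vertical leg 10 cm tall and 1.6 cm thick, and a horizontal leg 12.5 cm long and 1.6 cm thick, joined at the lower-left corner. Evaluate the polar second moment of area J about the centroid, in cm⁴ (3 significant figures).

J ≈ 786 cm⁴

Split into non-overlapping primitives; take the origin at the lower-left of the bounding box.
Vertical leg: 1.6 × 10, A = 16 cm², y = 5 cm, Ī = 133.33 cm⁴.
Horizontal leg (remainder): 10.9 × 1.6, A = 17.44 cm², y = 0.8 cm, Ī = 3.7205 cm⁴.
Centroid: ȳ = ΣA·y / ΣA = 2.8096 cm.
Transfer each piece to the centroidal x-axis using Ī + A·d² with d = y − 2.8096:
  vertical leg: d = 2.1904 cm → contributes +210.1 cm⁴
  horizontal leg (remainder): d = -2.0096 cm → contributes +74.15 cm⁴
Total I = 284.25 cm⁴.
For the y-axis: x̄ = 4.0596 cm.
Repeating about the centroidal y-axis gives I_y = 502.04 cm⁴.
Polar second moment: J = I_x + I_y = 786.29 cm⁴.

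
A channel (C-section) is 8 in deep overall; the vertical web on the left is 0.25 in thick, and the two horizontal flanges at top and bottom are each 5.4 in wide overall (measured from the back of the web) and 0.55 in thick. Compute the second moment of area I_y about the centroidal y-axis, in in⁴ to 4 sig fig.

I_y ≈ 23.31 in⁴

Treat the section as a set of non-overlapping primitives; coordinates are from the bounding-box lower-left.
Web: 0.25 × 8, A = 2 in², x = 0.125 in, Ī = 0.0104167 in⁴.
Top flange (beyond web): 5.15 × 0.55, A = 2.8325 in², x = 2.825 in, Ī = 6.26042 in⁴.
Bottom flange (beyond web): 5.15 × 0.55, A = 2.8325 in², x = 2.825 in, Ī = 6.26042 in⁴.
Centroid: x̄ = ΣA·x / ΣA = 2.1205 in.
Transfer each piece to the centroidal y-axis using Ī + A·d² with d = x − 2.1205:
  web: d = -1.9955 in → contributes +7.97445 in⁴
  top flange (beyond web): d = 0.704501 in → contributes +7.66625 in⁴
  bottom flange (beyond web): d = 0.704501 in → contributes +7.66625 in⁴
Total I = 23.3069 in⁴.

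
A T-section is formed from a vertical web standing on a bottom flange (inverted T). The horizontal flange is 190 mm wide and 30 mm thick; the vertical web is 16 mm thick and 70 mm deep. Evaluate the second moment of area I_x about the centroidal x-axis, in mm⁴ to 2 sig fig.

I_x ≈ 3.2 × 10⁶ mm⁴

Decompose the section into non-overlapping parts with the origin at the bottom-left of its bounding rectangle.
Flange: 190 × 30, A = 5 700 mm², y = 15 mm, Ī = 427 500 mm⁴.
Web: 16 × 70, A = 1 120 mm², y = 65 mm, Ī = 457 333 mm⁴.
Centroid: ȳ = ΣA·y / ΣA = 23.21 mm.
Transfer each piece to the centroidal x-axis using Ī + A·d² with d = y − 23.21:
  flange: d = -8.211 mm → contributes +811 810 mm⁴
  web: d = 41.79 mm → contributes +2 413 199 mm⁴
Total I = 3 225 009 mm⁴.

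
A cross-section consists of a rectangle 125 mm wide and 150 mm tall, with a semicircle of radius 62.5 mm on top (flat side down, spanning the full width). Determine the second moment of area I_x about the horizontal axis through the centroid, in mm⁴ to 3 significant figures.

Decompose the section into non-overlapping parts with the origin at the bottom-left of its bounding rectangle.
Rectangular body: 125 × 150, A = 18 750 mm², y = 75 mm, Ī = 35 156 250 mm⁴.
Semicircular cap: semicircle r = 62.5, A = 6135.9 mm², y = 176.53 mm, Ī = 1 674 758 mm⁴.
Centroid: ȳ = ΣA·y / ΣA = 100.03 mm.
Transfer each piece to the horizontal axis through the centroid using Ī + A·d² with d = y − 100.03:
  rectangular body: d = -25.032 mm → contributes +46 905 405 mm⁴
  semicircular cap: d = 76.493 mm → contributes +37 577 531 mm⁴
Total I = 84 482 936 mm⁴.

I_x ≈ 8.45 × 10⁷ mm⁴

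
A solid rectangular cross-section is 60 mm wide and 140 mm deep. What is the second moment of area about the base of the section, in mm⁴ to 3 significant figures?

The section: 60 × 140, A = 8 400 mm², y = 70 mm, Ī = 13 720 000 mm⁴.
Transfer it to the base of the section using Ī + A·d² with d = y − 0:
  the section: d = 70 mm → contributes +54 880 000 mm⁴
Total I = 54 880 000 mm⁴.

I_base ≈ 5.49 × 10⁷ mm⁴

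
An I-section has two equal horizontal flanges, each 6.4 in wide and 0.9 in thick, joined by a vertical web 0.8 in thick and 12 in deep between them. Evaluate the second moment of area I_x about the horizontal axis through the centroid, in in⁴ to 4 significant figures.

Decompose the section into non-overlapping parts with the origin at the bottom-left of its bounding rectangle.
Bottom flange: 6.4 × 0.9, A = 5.76 in², y = 0.45 in, Ī = 0.3888 in⁴.
Web: 0.8 × 12, A = 9.6 in², y = 6.9 in, Ī = 115.2 in⁴.
Top flange: 6.4 × 0.9, A = 5.76 in², y = 13.35 in, Ī = 0.3888 in⁴.
By symmetry the centroid is at mid-height, ȳ = 6.9 in.
Transfer each piece to the horizontal axis through the centroid using Ī + A·d² with d = y − 6.9:
  bottom flange: d = -6.45 in → contributes +240.019 in⁴
  web: d = 0 in → contributes +115.2 in⁴
  top flange: d = 6.45 in → contributes +240.019 in⁴
Total I = 595.238 in⁴.

I_x ≈ 595.2 in⁴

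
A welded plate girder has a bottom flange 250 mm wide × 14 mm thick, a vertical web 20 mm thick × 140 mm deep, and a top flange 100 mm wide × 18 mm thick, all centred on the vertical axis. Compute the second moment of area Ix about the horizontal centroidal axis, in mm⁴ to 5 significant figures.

Break the section into simple shapes (no overlaps), measuring from the bottom-left corner of the bounding box.
Bottom plate: 250 × 14, A = 3 500 mm², y = 7 mm, Ī = 57166.67 mm⁴.
Web plate: 20 × 140, A = 2 800 mm², y = 84 mm, Ī = 4 573 333 mm⁴.
Top plate: 100 × 18, A = 1 800 mm², y = 163 mm, Ī = 48 600 mm⁴.
Centroid: ȳ = ΣA·y / ΣA = 68.28395 mm.
Transfer each piece to the horizontal centroidal axis using Ī + A·d² with d = y − 68.28395:
  bottom plate: d = -61.28395 mm → contributes +13 202 196 mm⁴
  web plate: d = 15.71605 mm → contributes +5 264 917 mm⁴
  top plate: d = 94.71605 mm → contributes +16 196 634 mm⁴
Total I = 34 663 747 mm⁴.

Ix ≈ 3.4664 × 10⁷ mm⁴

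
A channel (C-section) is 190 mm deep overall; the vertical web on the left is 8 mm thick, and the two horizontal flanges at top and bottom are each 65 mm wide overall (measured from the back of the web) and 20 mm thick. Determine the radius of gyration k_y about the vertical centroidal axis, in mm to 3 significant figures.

k_y ≈ 20.4 mm

Break the section into simple shapes (no overlaps), measuring from the bottom-left corner of the bounding box.
Web: 8 × 190, A = 1 520 mm², x = 4 mm, Ī = 8106.7 mm⁴.
Top flange (beyond web): 57 × 20, A = 1 140 mm², x = 36.5 mm, Ī = 308 655 mm⁴.
Bottom flange (beyond web): 57 × 20, A = 1 140 mm², x = 36.5 mm, Ī = 308 655 mm⁴.
Centroid: x̄ = ΣA·x / ΣA = 23.5 mm.
Transfer each piece to the vertical centroidal axis using Ī + A·d² with d = x − 23.5:
  web: d = -19.5 mm → contributes +586 087 mm⁴
  top flange (beyond web): d = 13 mm → contributes +501 315 mm⁴
  bottom flange (beyond web): d = 13 mm → contributes +501 315 mm⁴
Total I = 1 588 717 mm⁴.
Radius of gyration: k = √(I/A) = √(1 588 717 / 3 800) = 20.447 mm.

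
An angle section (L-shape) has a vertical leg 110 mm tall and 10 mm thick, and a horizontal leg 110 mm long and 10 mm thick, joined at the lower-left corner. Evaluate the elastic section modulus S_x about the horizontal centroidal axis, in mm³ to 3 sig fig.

Treat the section as a set of non-overlapping primitives; coordinates are from the bounding-box lower-left.
Vertical leg: 10 × 110, A = 1 100 mm², y = 55 mm, Ī = 1 109 167 mm⁴.
Horizontal leg (remainder): 100 × 10, A = 1 000 mm², y = 5 mm, Ī = 8333.3 mm⁴.
Centroid: ȳ = ΣA·y / ΣA = 31.19 mm.
Transfer each piece to the horizontal centroidal axis using Ī + A·d² with d = y − 31.19:
  vertical leg: d = 23.81 mm → contributes +1 732 749 mm⁴
  horizontal leg (remainder): d = -26.19 mm → contributes +694 274 mm⁴
Total I = 2 427 024 mm⁴.
Extreme fibre distance c = 78.81 mm; S = I/c = 30 796 mm³.

S_x ≈ 3.08 × 10⁴ mm³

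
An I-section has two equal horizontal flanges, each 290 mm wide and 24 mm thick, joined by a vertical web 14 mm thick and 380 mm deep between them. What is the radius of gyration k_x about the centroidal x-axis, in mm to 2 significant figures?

Split into non-overlapping primitives; take the origin at the lower-left of the bounding box.
Bottom flange: 290 × 24, A = 6 960 mm², y = 12 mm, Ī = 334 080 mm⁴.
Web: 14 × 380, A = 5 320 mm², y = 214 mm, Ī = 64 017 333 mm⁴.
Top flange: 290 × 24, A = 6 960 mm², y = 416 mm, Ī = 334 080 mm⁴.
By symmetry the centroid is at mid-height, ȳ = 214 mm.
Transfer each piece to the centroidal x-axis using Ī + A·d² with d = y − 214:
  bottom flange: d = -202 mm → contributes +284 329 920 mm⁴
  web: d = 0 mm → contributes +64 017 333 mm⁴
  top flange: d = 202 mm → contributes +284 329 920 mm⁴
Total I = 632 677 173 mm⁴.
Radius of gyration: k = √(I/A) = √(632 677 173 / 19 240) = 181.3 mm.

k_x ≈ 180 mm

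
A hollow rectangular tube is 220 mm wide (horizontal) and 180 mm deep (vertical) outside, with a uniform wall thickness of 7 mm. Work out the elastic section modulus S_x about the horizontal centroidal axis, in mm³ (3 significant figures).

S_x ≈ 3.15 × 10⁵ mm³

Treat the section as a set of non-overlapping primitives; coordinates are from the bounding-box lower-left.
Outer rectangle: 220 × 180, A = 39 600 mm², y = 90 mm, Ī = 106 920 000 mm⁴.
Inner void (subtracted): 206 × 166, A = 34 196 mm², y = 90 mm, Ī = 78 525 415 mm⁴.
By symmetry the centroid is at mid-height, ȳ = 90 mm.
All pieces are centred on the horizontal centroidal axis, so I = ΣĪ (holes subtracted) = 28 394 585 mm⁴.
Extreme fibre distance c = 90 mm; S = I/c = 315 495 mm³.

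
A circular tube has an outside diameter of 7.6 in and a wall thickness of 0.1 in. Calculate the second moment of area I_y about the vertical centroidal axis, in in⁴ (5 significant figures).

I_y ≈ 16.570 in⁴

Break the section into simple shapes (no overlaps), measuring from the bottom-left corner of the bounding box.
Outer circle: ⌀7.6, A = 45.3646 in², x = 3.8 in, Ī = 163.7662 in⁴.
Bore (subtracted): ⌀7.4, A = 43.0084 in², x = 3.8 in, Ī = 147.1963 in⁴.
By symmetry the centroid is at mid-width, x̄ = 3.8 in.
All pieces are centred on the vertical centroidal axis, so I = ΣĪ (holes subtracted) = 16.56994 in⁴.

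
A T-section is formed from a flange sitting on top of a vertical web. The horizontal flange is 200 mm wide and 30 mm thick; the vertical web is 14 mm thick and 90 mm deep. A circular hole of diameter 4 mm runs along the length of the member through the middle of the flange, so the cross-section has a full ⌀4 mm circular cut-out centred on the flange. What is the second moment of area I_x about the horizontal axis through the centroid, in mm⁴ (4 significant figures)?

I_x ≈ 5.048 × 10⁶ mm⁴

Split into non-overlapping primitives; take the origin at the lower-left of the bounding box.
Flange: 200 × 30, A = 6 000 mm², y = 105 mm, Ī = 450 000 mm⁴.
Web: 14 × 90, A = 1 260 mm², y = 45 mm, Ī = 850 500 mm⁴.
Hole (subtracted): ⌀4, A = 12.5664 mm², y = 105 mm, Ī = 12.5664 mm⁴.
Centroid: ȳ = ΣA·y / ΣA = 94.5687 mm.
Transfer each piece to the horizontal axis through the centroid using Ī + A·d² with d = y − 94.5687:
  flange: d = 10.4313 mm → contributes +1 102 869 mm⁴
  web: d = -49.5687 mm → contributes +3 946 393 mm⁴
  hole: d = 10.4313 mm → contributes −1379.93 mm⁴
Total I = 5 047 883 mm⁴.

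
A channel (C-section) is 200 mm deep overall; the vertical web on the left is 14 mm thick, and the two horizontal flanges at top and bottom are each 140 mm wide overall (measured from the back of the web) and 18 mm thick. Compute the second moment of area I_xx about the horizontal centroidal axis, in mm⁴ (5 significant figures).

I_xx ≈ 4.7018 × 10⁷ mm⁴

Split into non-overlapping primitives; take the origin at the lower-left of the bounding box.
Web: 14 × 200, A = 2 800 mm², y = 100 mm, Ī = 9 333 333 mm⁴.
Top flange (beyond web): 126 × 18, A = 2 268 mm², y = 191 mm, Ī = 61 236 mm⁴.
Bottom flange (beyond web): 126 × 18, A = 2 268 mm², y = 9 mm, Ī = 61 236 mm⁴.
By symmetry the centroid is at mid-height, ȳ = 100 mm.
Transfer each piece to the horizontal centroidal axis using Ī + A·d² with d = y − 100:
  web: d = 0 mm → contributes +9 333 333 mm⁴
  top flange (beyond web): d = 91 mm → contributes +18 842 544 mm⁴
  bottom flange (beyond web): d = -91 mm → contributes +18 842 544 mm⁴
Total I = 47 018 421 mm⁴.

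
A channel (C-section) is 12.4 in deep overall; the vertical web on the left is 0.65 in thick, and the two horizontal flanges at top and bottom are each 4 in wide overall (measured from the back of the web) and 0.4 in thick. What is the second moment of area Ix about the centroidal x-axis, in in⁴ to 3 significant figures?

Ix ≈ 200 in⁴

Decompose the section into non-overlapping parts with the origin at the bottom-left of its bounding rectangle.
Web: 0.65 × 12.4, A = 8.06 in², y = 6.2 in, Ī = 103.28 in⁴.
Top flange (beyond web): 3.35 × 0.4, A = 1.34 in², y = 12.2 in, Ī = 0.017867 in⁴.
Bottom flange (beyond web): 3.35 × 0.4, A = 1.34 in², y = 0.2 in, Ī = 0.017867 in⁴.
By symmetry the centroid is at mid-height, ȳ = 6.2 in.
Transfer each piece to the centroidal x-axis using Ī + A·d² with d = y − 6.2:
  web: d = 0 in → contributes +103.28 in⁴
  top flange (beyond web): d = 6 in → contributes +48.258 in⁴
  bottom flange (beyond web): d = -6 in → contributes +48.258 in⁴
Total I = 199.79 in⁴.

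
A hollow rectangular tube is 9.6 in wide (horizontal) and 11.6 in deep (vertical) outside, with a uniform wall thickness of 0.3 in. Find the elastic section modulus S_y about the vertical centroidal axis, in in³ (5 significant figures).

S_y ≈ 38.957 in³

Split into non-overlapping primitives; take the origin at the lower-left of the bounding box.
Outer rectangle: 9.6 × 11.6, A = 111.36 in², x = 4.8 in, Ī = 855.2448 in⁴.
Inner void (subtracted): 9 × 11, A = 99 in², x = 4.8 in, Ī = 668.25 in⁴.
By symmetry the centroid is at mid-width, x̄ = 4.8 in.
All pieces are centred on the vertical centroidal axis, so I = ΣĪ (holes subtracted) = 186.9948 in⁴.
Extreme fibre distance c = 4.8 in; S = I/c = 38.95725 in³.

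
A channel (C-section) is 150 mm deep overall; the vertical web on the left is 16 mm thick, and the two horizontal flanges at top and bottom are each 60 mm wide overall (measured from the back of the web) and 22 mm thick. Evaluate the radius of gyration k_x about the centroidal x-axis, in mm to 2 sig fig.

k_x ≈ 54 mm

Break the section into simple shapes (no overlaps), measuring from the bottom-left corner of the bounding box.
Web: 16 × 150, A = 2 400 mm², y = 75 mm, Ī = 4 500 000 mm⁴.
Top flange (beyond web): 44 × 22, A = 968 mm², y = 139 mm, Ī = 39 043 mm⁴.
Bottom flange (beyond web): 44 × 22, A = 968 mm², y = 11 mm, Ī = 39 043 mm⁴.
By symmetry the centroid is at mid-height, ȳ = 75 mm.
Transfer each piece to the centroidal x-axis using Ī + A·d² with d = y − 75:
  web: d = 0 mm → contributes +4 500 000 mm⁴
  top flange (beyond web): d = 64 mm → contributes +4 003 971 mm⁴
  bottom flange (beyond web): d = -64 mm → contributes +4 003 971 mm⁴
Total I = 12 507 941 mm⁴.
Radius of gyration: k = √(I/A) = √(12 507 941 / 4 336) = 53.71 mm.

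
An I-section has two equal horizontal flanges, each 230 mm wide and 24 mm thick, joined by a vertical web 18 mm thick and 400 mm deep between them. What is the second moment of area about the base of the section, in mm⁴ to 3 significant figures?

I_base ≈ 1.51 × 10⁹ mm⁴

Break the section into simple shapes (no overlaps), measuring from the bottom-left corner of the bounding box.
Bottom flange: 230 × 24, A = 5 520 mm², y = 12 mm, Ī = 264 960 mm⁴.
Web: 18 × 400, A = 7 200 mm², y = 224 mm, Ī = 96 000 000 mm⁴.
Top flange: 230 × 24, A = 5 520 mm², y = 436 mm, Ī = 264 960 mm⁴.
Transfer each piece to the base of the section using Ī + A·d² with d = y − 0:
  bottom flange: d = 12 mm → contributes +1 059 840 mm⁴
  web: d = 224 mm → contributes +457 267 200 mm⁴
  top flange: d = 436 mm → contributes +1 049 594 880 mm⁴
Total I = 1 507 921 920 mm⁴.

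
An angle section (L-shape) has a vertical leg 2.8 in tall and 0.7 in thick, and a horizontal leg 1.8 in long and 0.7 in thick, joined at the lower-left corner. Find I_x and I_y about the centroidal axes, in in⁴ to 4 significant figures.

Break the section into simple shapes (no overlaps), measuring from the bottom-left corner of the bounding box.
Vertical leg: 0.7 × 2.8, A = 1.96 in², y = 1.4 in, Ī = 1.28053 in⁴.
Horizontal leg (remainder): 1.1 × 0.7, A = 0.77 in², y = 0.35 in, Ī = 0.0314417 in⁴.
Centroid: ȳ = ΣA·y / ΣA = 1.10385 in.
Transfer each piece to the centroidal x-axis using Ī + A·d² with d = y − 1.10385:
  vertical leg: d = 0.296154 in → contributes +1.45244 in⁴
  horizontal leg (remainder): d = -0.753846 in → contributes +0.46902 in⁴
Total I = 1.92146 in⁴.
For the y-axis: x̄ = 0.603846 in.
Repeating about the centroidal y-axis gives I_y = 0.60546 in⁴.

I_x ≈ 1.921 in⁴, I_y ≈ 0.6055 in⁴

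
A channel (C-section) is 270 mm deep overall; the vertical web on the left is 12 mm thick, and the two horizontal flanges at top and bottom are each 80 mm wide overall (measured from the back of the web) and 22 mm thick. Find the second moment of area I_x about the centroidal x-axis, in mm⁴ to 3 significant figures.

Decompose the section into non-overlapping parts with the origin at the bottom-left of its bounding rectangle.
Web: 12 × 270, A = 3 240 mm², y = 135 mm, Ī = 19 683 000 mm⁴.
Top flange (beyond web): 68 × 22, A = 1 496 mm², y = 259 mm, Ī = 60 339 mm⁴.
Bottom flange (beyond web): 68 × 22, A = 1 496 mm², y = 11 mm, Ī = 60 339 mm⁴.
By symmetry the centroid is at mid-height, ȳ = 135 mm.
Transfer each piece to the centroidal x-axis using Ī + A·d² with d = y − 135:
  web: d = 0 mm → contributes +19 683 000 mm⁴
  top flange (beyond web): d = 124 mm → contributes +23 062 835 mm⁴
  bottom flange (beyond web): d = -124 mm → contributes +23 062 835 mm⁴
Total I = 65 808 669 mm⁴.

I_x ≈ 6.58 × 10⁷ mm⁴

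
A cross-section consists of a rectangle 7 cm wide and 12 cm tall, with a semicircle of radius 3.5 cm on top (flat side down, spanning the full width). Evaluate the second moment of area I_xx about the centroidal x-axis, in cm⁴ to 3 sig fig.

Decompose the section into non-overlapping parts with the origin at the bottom-left of its bounding rectangle.
Rectangular body: 7 × 12, A = 84 cm², y = 6 cm, Ī = 1 008 cm⁴.
Semicircular cap: semicircle r = 3.5, A = 19.242 cm², y = 13.485 cm, Ī = 16.47 cm⁴.
Centroid: ȳ = ΣA·y / ΣA = 7.3951 cm.
Transfer each piece to the centroidal x-axis using Ī + A·d² with d = y − 7.3951:
  rectangular body: d = -1.3951 cm → contributes +1171.5 cm⁴
  semicircular cap: d = 6.0903 cm → contributes +730.2 cm⁴
Total I = 1901.7 cm⁴.

I_xx ≈ 1900 cm⁴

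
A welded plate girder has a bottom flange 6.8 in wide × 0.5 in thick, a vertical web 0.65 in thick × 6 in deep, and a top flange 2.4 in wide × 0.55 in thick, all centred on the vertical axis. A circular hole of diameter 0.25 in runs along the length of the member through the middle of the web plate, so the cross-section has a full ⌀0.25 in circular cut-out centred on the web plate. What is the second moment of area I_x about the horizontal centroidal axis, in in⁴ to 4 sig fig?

I_x ≈ 56.59 in⁴

Break the section into simple shapes (no overlaps), measuring from the bottom-left corner of the bounding box.
Bottom plate: 6.8 × 0.5, A = 3.4 in², y = 0.25 in, Ī = 0.0708333 in⁴.
Web plate: 0.65 × 6, A = 3.9 in², y = 3.5 in, Ī = 11.7 in⁴.
Top plate: 2.4 × 0.55, A = 1.32 in², y = 6.775 in, Ī = 0.033275 in⁴.
Hole (subtracted): ⌀0.25, A = 0.0490874 in², y = 3.5 in, Ī = 0.000191748 in⁴.
Centroid: ȳ = ΣA·y / ΣA = 2.71514 in.
Transfer each piece to the horizontal centroidal axis using Ī + A·d² with d = y − 2.71514:
  bottom plate: d = -2.46514 in → contributes +20.7323 in⁴
  web plate: d = 0.784864 in → contributes +14.1024 in⁴
  top plate: d = 4.05986 in → contributes +21.7902 in⁴
  hole: d = 0.784864 in → contributes −0.0304301 in⁴
Total I = 56.5945 in⁴.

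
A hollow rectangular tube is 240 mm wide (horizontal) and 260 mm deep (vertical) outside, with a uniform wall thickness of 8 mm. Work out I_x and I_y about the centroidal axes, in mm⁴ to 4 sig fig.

I_x ≈ 8.035 × 10⁷ mm⁴, I_y ≈ 7.099 × 10⁷ mm⁴

Decompose the section into non-overlapping parts with the origin at the bottom-left of its bounding rectangle.
Outer rectangle: 240 × 260, A = 62 400 mm², y = 130 mm, Ī = 351 520 000 mm⁴.
Inner void (subtracted): 224 × 244, A = 54 656 mm², y = 130 mm, Ī = 271 166 635 mm⁴.
By symmetry the centroid is at mid-height, ȳ = 130 mm.
All pieces are centred on the centroidal x-axis, so I = ΣĪ (holes subtracted) = 80 353 365 mm⁴.
Repeating about the centroidal y-axis gives I_y = 70 985 045 mm⁴.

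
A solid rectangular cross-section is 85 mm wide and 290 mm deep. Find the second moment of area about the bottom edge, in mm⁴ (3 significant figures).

I_base ≈ 6.91 × 10⁸ mm⁴

The section: 85 × 290, A = 24 650 mm², y = 145 mm, Ī = 172 755 417 mm⁴.
Transfer it to a horizontal axis along the bottom face using Ī + A·d² with d = y − 0:
  the section: d = 145 mm → contributes +691 021 667 mm⁴
Total I = 691 021 667 mm⁴.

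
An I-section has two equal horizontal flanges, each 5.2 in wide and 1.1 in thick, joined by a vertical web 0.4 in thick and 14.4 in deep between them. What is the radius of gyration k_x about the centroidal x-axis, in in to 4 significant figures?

Break the section into simple shapes (no overlaps), measuring from the bottom-left corner of the bounding box.
Bottom flange: 5.2 × 1.1, A = 5.72 in², y = 0.55 in, Ī = 0.576767 in⁴.
Web: 0.4 × 14.4, A = 5.76 in², y = 8.3 in, Ī = 99.5328 in⁴.
Top flange: 5.2 × 1.1, A = 5.72 in², y = 16.05 in, Ī = 0.576767 in⁴.
By symmetry the centroid is at mid-height, ȳ = 8.3 in.
Transfer each piece to the centroidal x-axis using Ī + A·d² with d = y − 8.3:
  bottom flange: d = -7.75 in → contributes +344.134 in⁴
  web: d = 0 in → contributes +99.5328 in⁴
  top flange: d = 7.75 in → contributes +344.134 in⁴
Total I = 787.801 in⁴.
Radius of gyration: k = √(I/A) = √(787.801 / 17.2) = 6.76775 in.

k_x ≈ 6.768 in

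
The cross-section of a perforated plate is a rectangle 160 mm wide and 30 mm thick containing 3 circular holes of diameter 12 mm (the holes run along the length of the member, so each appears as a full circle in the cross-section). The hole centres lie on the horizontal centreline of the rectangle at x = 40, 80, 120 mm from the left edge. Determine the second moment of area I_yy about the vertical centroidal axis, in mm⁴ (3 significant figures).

Decompose the section into non-overlapping parts with the origin at the bottom-left of its bounding rectangle.
Plate: 160 × 30, A = 4 800 mm², x = 80 mm, Ī = 10 240 000 mm⁴.
Hole 1 (subtracted): ⌀12, A = 113.1 mm², x = 40 mm, Ī = 1017.9 mm⁴.
Hole 2 (subtracted): ⌀12, A = 113.1 mm², x = 80 mm, Ī = 1017.9 mm⁴.
Hole 3 (subtracted): ⌀12, A = 113.1 mm², x = 120 mm, Ī = 1017.9 mm⁴.
By symmetry the centroid is at mid-width, x̄ = 80 mm.
Transfer each piece to the vertical centroidal axis using Ī + A·d² with d = x − 80:
  plate: d = 0 mm → contributes +10 240 000 mm⁴
  hole 1: d = -40 mm → contributes −181 974 mm⁴
  hole 2: d = 0 mm → contributes −1017.9 mm⁴
  hole 3: d = 40 mm → contributes −181 974 mm⁴
Total I = 9 875 035 mm⁴.

I_yy ≈ 9.88 × 10⁶ mm⁴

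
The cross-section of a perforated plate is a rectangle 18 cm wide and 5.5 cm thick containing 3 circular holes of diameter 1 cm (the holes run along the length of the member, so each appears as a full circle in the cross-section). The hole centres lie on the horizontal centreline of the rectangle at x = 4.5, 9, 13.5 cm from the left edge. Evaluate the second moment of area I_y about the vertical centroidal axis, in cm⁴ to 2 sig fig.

Break the section into simple shapes (no overlaps), measuring from the bottom-left corner of the bounding box.
Plate: 18 × 5.5, A = 99 cm², x = 9 cm, Ī = 2 673 cm⁴.
Hole 1 (subtracted): ⌀1, A = 0.7854 cm², x = 4.5 cm, Ī = 0.04909 cm⁴.
Hole 2 (subtracted): ⌀1, A = 0.7854 cm², x = 9 cm, Ī = 0.04909 cm⁴.
Hole 3 (subtracted): ⌀1, A = 0.7854 cm², x = 13.5 cm, Ī = 0.04909 cm⁴.
By symmetry the centroid is at mid-width, x̄ = 9 cm.
Transfer each piece to the vertical centroidal axis using Ī + A·d² with d = x − 9:
  plate: d = 0 cm → contributes +2 673 cm⁴
  hole 1: d = -4.5 cm → contributes −15.95 cm⁴
  hole 2: d = 0 cm → contributes −0.04909 cm⁴
  hole 3: d = 4.5 cm → contributes −15.95 cm⁴
Total I = 2 641 cm⁴.

I_y ≈ 2600 cm⁴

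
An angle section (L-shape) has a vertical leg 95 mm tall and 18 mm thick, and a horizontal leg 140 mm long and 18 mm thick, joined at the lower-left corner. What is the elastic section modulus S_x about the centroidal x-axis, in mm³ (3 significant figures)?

S_x ≈ 4.01 × 10⁴ mm³

Treat the section as a set of non-overlapping primitives; coordinates are from the bounding-box lower-left.
Vertical leg: 18 × 95, A = 1 710 mm², y = 47.5 mm, Ī = 1 286 063 mm⁴.
Horizontal leg (remainder): 122 × 18, A = 2 196 mm², y = 9 mm, Ī = 59 292 mm⁴.
Centroid: ȳ = ΣA·y / ΣA = 25.855 mm.
Transfer each piece to the centroidal x-axis using Ī + A·d² with d = y − 25.855:
  vertical leg: d = 21.645 mm → contributes +2 087 220 mm⁴
  horizontal leg (remainder): d = -16.855 mm → contributes +683 144 mm⁴
Total I = 2 770 364 mm⁴.
Extreme fibre distance c = 69.145 mm; S = I/c = 40 066 mm³.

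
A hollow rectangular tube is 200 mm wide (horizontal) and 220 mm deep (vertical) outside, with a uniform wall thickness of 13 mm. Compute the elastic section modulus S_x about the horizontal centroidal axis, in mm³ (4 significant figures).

S_x ≈ 6.509 × 10⁵ mm³

Break the section into simple shapes (no overlaps), measuring from the bottom-left corner of the bounding box.
Outer rectangle: 200 × 220, A = 44 000 mm², y = 110 mm, Ī = 177 466 667 mm⁴.
Inner void (subtracted): 174 × 194, A = 33 756 mm², y = 110 mm, Ī = 105 870 068 mm⁴.
By symmetry the centroid is at mid-height, ȳ = 110 mm.
All pieces are centred on the horizontal centroidal axis, so I = ΣĪ (holes subtracted) = 71 596 599 mm⁴.
Extreme fibre distance c = 110 mm; S = I/c = 650 878 mm³.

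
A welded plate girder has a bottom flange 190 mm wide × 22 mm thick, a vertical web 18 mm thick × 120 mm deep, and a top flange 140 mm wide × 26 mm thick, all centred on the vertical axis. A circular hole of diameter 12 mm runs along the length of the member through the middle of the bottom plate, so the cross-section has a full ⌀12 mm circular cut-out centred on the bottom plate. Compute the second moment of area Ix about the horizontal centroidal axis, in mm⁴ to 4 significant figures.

Decompose the section into non-overlapping parts with the origin at the bottom-left of its bounding rectangle.
Bottom plate: 190 × 22, A = 4 180 mm², y = 11 mm, Ī = 168 593 mm⁴.
Web plate: 18 × 120, A = 2 160 mm², y = 82 mm, Ī = 2 592 000 mm⁴.
Top plate: 140 × 26, A = 3 640 mm², y = 155 mm, Ī = 205 053 mm⁴.
Hole (subtracted): ⌀12, A = 113.097 mm², y = 11 mm, Ī = 1017.88 mm⁴.
Centroid: ȳ = ΣA·y / ΣA = 79.6659 mm.
Transfer each piece to the horizontal centroidal axis using Ī + A·d² with d = y − 79.6659:
  bottom plate: d = -68.6659 mm → contributes +19 877 332 mm⁴
  web plate: d = 2.33407 mm → contributes +2 603 767 mm⁴
  top plate: d = 75.3341 mm → contributes +20 862 864 mm⁴
  hole: d = -68.6659 mm → contributes −534 273 mm⁴
Total I = 42 809 691 mm⁴.

Ix ≈ 4.281 × 10⁷ mm⁴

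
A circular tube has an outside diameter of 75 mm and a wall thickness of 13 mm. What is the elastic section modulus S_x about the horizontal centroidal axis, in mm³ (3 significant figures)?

S_x ≈ 3.39 × 10⁴ mm³

Decompose the section into non-overlapping parts with the origin at the bottom-left of its bounding rectangle.
Outer circle: ⌀75, A = 4417.9 mm², y = 37.5 mm, Ī = 1 553 156 mm⁴.
Bore (subtracted): ⌀49, A = 1885.7 mm², y = 37.5 mm, Ī = 282 979 mm⁴.
By symmetry the centroid is at mid-height, ȳ = 37.5 mm.
All pieces are centred on the horizontal centroidal axis, so I = ΣĪ (holes subtracted) = 1 270 177 mm⁴.
Extreme fibre distance c = 37.5 mm; S = I/c = 33 871 mm³.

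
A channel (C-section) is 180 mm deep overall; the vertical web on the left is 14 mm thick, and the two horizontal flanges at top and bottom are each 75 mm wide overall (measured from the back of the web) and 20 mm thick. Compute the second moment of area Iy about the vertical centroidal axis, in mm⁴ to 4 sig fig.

Treat the section as a set of non-overlapping primitives; coordinates are from the bounding-box lower-left.
Web: 14 × 180, A = 2 520 mm², x = 7 mm, Ī = 41 160 mm⁴.
Top flange (beyond web): 61 × 20, A = 1 220 mm², x = 44.5 mm, Ī = 378 302 mm⁴.
Bottom flange (beyond web): 61 × 20, A = 1 220 mm², x = 44.5 mm, Ī = 378 302 mm⁴.
Centroid: x̄ = ΣA·x / ΣA = 25.4476 mm.
Transfer each piece to the vertical centroidal axis using Ī + A·d² with d = x − 25.4476:
  web: d = -18.4476 mm → contributes +898 749 mm⁴
  top flange (beyond web): d = 19.0524 mm → contributes +821 155 mm⁴
  bottom flange (beyond web): d = 19.0524 mm → contributes +821 155 mm⁴
Total I = 2 541 060 mm⁴.

Iy ≈ 2.541 × 10⁶ mm⁴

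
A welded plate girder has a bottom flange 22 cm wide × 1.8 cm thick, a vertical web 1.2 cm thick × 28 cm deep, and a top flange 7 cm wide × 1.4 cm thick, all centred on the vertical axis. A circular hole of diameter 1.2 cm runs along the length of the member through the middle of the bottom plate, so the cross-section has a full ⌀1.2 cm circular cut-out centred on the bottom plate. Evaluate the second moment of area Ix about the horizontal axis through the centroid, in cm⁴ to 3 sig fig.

Treat the section as a set of non-overlapping primitives; coordinates are from the bounding-box lower-left.
Bottom plate: 22 × 1.8, A = 39.6 cm², y = 0.9 cm, Ī = 10.692 cm⁴.
Web plate: 1.2 × 28, A = 33.6 cm², y = 15.8 cm, Ī = 2195.2 cm⁴.
Top plate: 7 × 1.4, A = 9.8 cm², y = 30.5 cm, Ī = 1.6007 cm⁴.
Hole (subtracted): ⌀1.2, A = 1.131 cm², y = 0.9 cm, Ī = 0.10179 cm⁴.
Centroid: ȳ = ΣA·y / ΣA = 10.558 cm.
Transfer each piece to the horizontal axis through the centroid using Ī + A·d² with d = y − 10.558:
  bottom plate: d = -9.6584 cm → contributes +3704.7 cm⁴
  web plate: d = 5.2416 cm → contributes +3118.4 cm⁴
  top plate: d = 19.942 cm → contributes +3898.8 cm⁴
  hole: d = -9.6584 cm → contributes −105.6 cm⁴
Total I = 10 616 cm⁴.

Ix ≈ 1.06 × 10⁴ cm⁴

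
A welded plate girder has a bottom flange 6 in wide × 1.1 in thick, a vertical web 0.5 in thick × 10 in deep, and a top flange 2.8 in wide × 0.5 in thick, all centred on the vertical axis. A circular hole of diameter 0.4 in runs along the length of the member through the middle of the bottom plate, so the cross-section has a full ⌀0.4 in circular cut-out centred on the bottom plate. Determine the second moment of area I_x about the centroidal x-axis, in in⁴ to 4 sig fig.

Treat the section as a set of non-overlapping primitives; coordinates are from the bounding-box lower-left.
Bottom plate: 6 × 1.1, A = 6.6 in², y = 0.55 in, Ī = 0.6655 in⁴.
Web plate: 0.5 × 10, A = 5 in², y = 6.1 in, Ī = 41.6667 in⁴.
Top plate: 2.8 × 0.5, A = 1.4 in², y = 11.35 in, Ī = 0.0291667 in⁴.
Hole (subtracted): ⌀0.4, A = 0.125664 in², y = 0.55 in, Ī = 0.00125664 in⁴.
Centroid: ȳ = ΣA·y / ΣA = 3.87988 in.
Transfer each piece to the centroidal x-axis using Ī + A·d² with d = y − 3.87988:
  bottom plate: d = -3.32988 in → contributes +73.847 in⁴
  web plate: d = 2.22012 in → contributes +66.3113 in⁴
  top plate: d = 7.47012 in → contributes +78.1529 in⁴
  hole: d = -3.32988 in → contributes −1.39463 in⁴
Total I = 216.917 in⁴.

I_x ≈ 216.9 in⁴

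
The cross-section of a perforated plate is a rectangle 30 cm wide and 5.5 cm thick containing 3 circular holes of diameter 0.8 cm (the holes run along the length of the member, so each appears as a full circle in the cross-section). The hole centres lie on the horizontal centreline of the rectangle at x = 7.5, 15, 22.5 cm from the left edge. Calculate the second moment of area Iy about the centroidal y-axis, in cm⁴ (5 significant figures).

Iy ≈ 1.2318 × 10⁴ cm⁴

Break the section into simple shapes (no overlaps), measuring from the bottom-left corner of the bounding box.
Plate: 30 × 5.5, A = 165 cm², x = 15 cm, Ī = 12 375 cm⁴.
Hole 1 (subtracted): ⌀0.8, A = 0.5026548 cm², x = 7.5 cm, Ī = 0.02010619 cm⁴.
Hole 2 (subtracted): ⌀0.8, A = 0.5026548 cm², x = 15 cm, Ī = 0.02010619 cm⁴.
Hole 3 (subtracted): ⌀0.8, A = 0.5026548 cm², x = 22.5 cm, Ī = 0.02010619 cm⁴.
By symmetry the centroid is at mid-width, x̄ = 15 cm.
Transfer each piece to the centroidal y-axis using Ī + A·d² with d = x − 15:
  plate: d = 0 cm → contributes +12 375 cm⁴
  hole 1: d = -7.5 cm → contributes −28.29444 cm⁴
  hole 2: d = 0 cm → contributes −0.02010619 cm⁴
  hole 3: d = 7.5 cm → contributes −28.29444 cm⁴
Total I = 12318.39 cm⁴.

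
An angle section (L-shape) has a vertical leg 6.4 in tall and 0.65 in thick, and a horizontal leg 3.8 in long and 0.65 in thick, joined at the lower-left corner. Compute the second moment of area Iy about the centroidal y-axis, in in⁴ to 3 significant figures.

Iy ≈ 6.79 in⁴

Break the section into simple shapes (no overlaps), measuring from the bottom-left corner of the bounding box.
Vertical leg: 0.65 × 6.4, A = 4.16 in², x = 0.325 in, Ī = 0.14647 in⁴.
Horizontal leg (remainder): 3.15 × 0.65, A = 2.0475 in², x = 2.225 in, Ī = 1.693 in⁴.
Centroid: x̄ = ΣA·x / ΣA = 0.9517 in.
Transfer each piece to the centroidal y-axis using Ī + A·d² with d = x − 0.9517:
  vertical leg: d = -0.6267 in → contributes +1.7803 in⁴
  horizontal leg (remainder): d = 1.2733 in → contributes +5.0126 in⁴
Total I = 6.7929 in⁴.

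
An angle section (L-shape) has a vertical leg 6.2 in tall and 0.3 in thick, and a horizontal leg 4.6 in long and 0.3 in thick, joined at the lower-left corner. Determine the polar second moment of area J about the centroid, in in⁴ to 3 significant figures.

J ≈ 18.6 in⁴

Treat the section as a set of non-overlapping primitives; coordinates are from the bounding-box lower-left.
Vertical leg: 0.3 × 6.2, A = 1.86 in², y = 3.1 in, Ī = 5.9582 in⁴.
Horizontal leg (remainder): 4.3 × 0.3, A = 1.29 in², y = 0.15 in, Ī = 0.009675 in⁴.
Centroid: ȳ = ΣA·y / ΣA = 1.8919 in.
Transfer each piece to the centroidal x-axis using Ī + A·d² with d = y − 1.8919:
  vertical leg: d = 1.2081 in → contributes +8.6729 in⁴
  horizontal leg (remainder): d = -1.7419 in → contributes +3.9238 in⁴
Total I = 12.597 in⁴.
For the y-axis: x̄ = 1.0919 in.
Repeating about the centroidal y-axis gives I_y = 6.0311 in⁴.
Polar second moment: J = I_x + I_y = 18.628 in⁴.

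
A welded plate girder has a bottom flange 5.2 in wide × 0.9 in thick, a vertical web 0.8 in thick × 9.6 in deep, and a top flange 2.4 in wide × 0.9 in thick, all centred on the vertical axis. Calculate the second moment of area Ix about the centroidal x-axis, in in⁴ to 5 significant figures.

Split into non-overlapping primitives; take the origin at the lower-left of the bounding box.
Bottom plate: 5.2 × 0.9, A = 4.68 in², y = 0.45 in, Ī = 0.3159 in⁴.
Web plate: 0.8 × 9.6, A = 7.68 in², y = 5.7 in, Ī = 58.9824 in⁴.
Top plate: 2.4 × 0.9, A = 2.16 in², y = 10.95 in, Ī = 0.1458 in⁴.
Centroid: ȳ = ΣA·y / ΣA = 4.788843 in.
Transfer each piece to the centroidal x-axis using Ī + A·d² with d = y − 4.788843:
  bottom plate: d = -4.338843 in → contributes +88.41951 in⁴
  web plate: d = 0.911157 in → contributes +65.35839 in⁴
  top plate: d = 6.161157 in → contributes +82.13909 in⁴
Total I = 235.917 in⁴.

Ix ≈ 235.92 in⁴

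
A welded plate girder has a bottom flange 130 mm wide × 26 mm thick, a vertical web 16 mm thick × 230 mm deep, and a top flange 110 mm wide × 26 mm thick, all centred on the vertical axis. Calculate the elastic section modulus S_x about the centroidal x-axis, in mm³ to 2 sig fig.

S_x ≈ 8.0 × 10⁵ mm³

Break the section into simple shapes (no overlaps), measuring from the bottom-left corner of the bounding box.
Bottom plate: 130 × 26, A = 3 380 mm², y = 13 mm, Ī = 190 407 mm⁴.
Web plate: 16 × 230, A = 3 680 mm², y = 141 mm, Ī = 16 222 667 mm⁴.
Top plate: 110 × 26, A = 2 860 mm², y = 269 mm, Ī = 161 113 mm⁴.
Centroid: ȳ = ΣA·y / ΣA = 134.3 mm.
Transfer each piece to the centroidal x-axis using Ī + A·d² with d = y − 134.3:
  bottom plate: d = -121.3 mm → contributes +49 914 744 mm⁴
  web plate: d = 6.71 mm → contributes +16 388 339 mm⁴
  top plate: d = 134.7 mm → contributes +52 060 667 mm⁴
Total I = 118 363 751 mm⁴.
Extreme fibre distance c = 147.7 mm; S = I/c = 801 327 mm³.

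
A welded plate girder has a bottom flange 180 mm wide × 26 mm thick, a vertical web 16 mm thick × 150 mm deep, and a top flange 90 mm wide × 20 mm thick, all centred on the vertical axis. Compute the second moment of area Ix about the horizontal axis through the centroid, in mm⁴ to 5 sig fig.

Treat the section as a set of non-overlapping primitives; coordinates are from the bounding-box lower-left.
Bottom plate: 180 × 26, A = 4 680 mm², y = 13 mm, Ī = 263 640 mm⁴.
Web plate: 16 × 150, A = 2 400 mm², y = 101 mm, Ī = 4 500 000 mm⁴.
Top plate: 90 × 20, A = 1 800 mm², y = 186 mm, Ī = 60 000 mm⁴.
Centroid: ȳ = ΣA·y / ΣA = 71.85135 mm.
Transfer each piece to the horizontal axis through the centroid using Ī + A·d² with d = y − 71.85135:
  bottom plate: d = -58.85135 mm → contributes +16 472 734 mm⁴
  web plate: d = 29.14865 mm → contributes +6 539 145 mm⁴
  top plate: d = 114.1486 mm → contributes +23 513 845 mm⁴
Total I = 46 525 724 mm⁴.

Ix ≈ 4.6526 × 10⁷ mm⁴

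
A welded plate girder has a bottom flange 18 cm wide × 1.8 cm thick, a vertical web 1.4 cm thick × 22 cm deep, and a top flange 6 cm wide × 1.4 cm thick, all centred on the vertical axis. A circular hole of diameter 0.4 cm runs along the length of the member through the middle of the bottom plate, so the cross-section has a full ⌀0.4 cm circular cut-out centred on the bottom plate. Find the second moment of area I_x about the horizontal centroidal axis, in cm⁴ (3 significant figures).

I_x ≈ 5830 cm⁴

Split into non-overlapping primitives; take the origin at the lower-left of the bounding box.
Bottom plate: 18 × 1.8, A = 32.4 cm², y = 0.9 cm, Ī = 8.748 cm⁴.
Web plate: 1.4 × 22, A = 30.8 cm², y = 12.8 cm, Ī = 1242.3 cm⁴.
Top plate: 6 × 1.4, A = 8.4 cm², y = 24.5 cm, Ī = 1.372 cm⁴.
Hole (subtracted): ⌀0.4, A = 0.12566 cm², y = 0.9 cm, Ī = 0.0012566 cm⁴.
Centroid: ȳ = ΣA·y / ΣA = 8.8016 cm.
Transfer each piece to the horizontal centroidal axis using Ī + A·d² with d = y − 8.8016:
  bottom plate: d = -7.9016 cm → contributes +2031.6 cm⁴
  web plate: d = 3.9984 cm → contributes +1734.7 cm⁴
  top plate: d = 15.698 cm → contributes +2071.5 cm⁴
  hole: d = -7.9016 cm → contributes −7.8471 cm⁴
Total I = 5829.9 cm⁴.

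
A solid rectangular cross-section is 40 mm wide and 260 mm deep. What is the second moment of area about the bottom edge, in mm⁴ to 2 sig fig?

The section: 40 × 260, A = 10 400 mm², y = 130 mm, Ī = 58 586 667 mm⁴.
Transfer it to a horizontal axis along the bottom face using Ī + A·d² with d = y − 0:
  the section: d = 130 mm → contributes +234 346 667 mm⁴
Total I = 234 346 667 mm⁴.

I_base ≈ 2.3 × 10⁸ mm⁴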